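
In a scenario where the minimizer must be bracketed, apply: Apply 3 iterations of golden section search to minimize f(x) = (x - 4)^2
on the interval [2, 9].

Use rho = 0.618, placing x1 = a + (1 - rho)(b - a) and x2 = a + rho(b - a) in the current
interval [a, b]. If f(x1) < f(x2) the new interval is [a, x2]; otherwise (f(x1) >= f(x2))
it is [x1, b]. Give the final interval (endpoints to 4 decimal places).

Golden section search for min of f(x) = (x - 4)^2 on [2, 9].
Each step: x1 = a + (1 - rho)(b - a), x2 = a + rho(b - a); if f(x1) < f(x2) keep [a, x2], otherwise keep [x1, b].
Step 1: [2.0000, 9.0000], x1=4.6740 (f=0.4543), x2=6.3260 (f=5.4103); f(x1) < f(x2) => keep [2.0000, 6.3260]
Step 2: [2.0000, 6.3260], x1=3.6525 (f=0.1207), x2=4.6735 (f=0.4536); f(x1) < f(x2) => keep [2.0000, 4.6735]
Step 3: [2.0000, 4.6735], x1=3.0213 (f=0.9579), x2=3.6522 (f=0.1210); f(x1) > f(x2) => keep [3.0213, 4.6735]
Final interval: [3.0213, 4.6735]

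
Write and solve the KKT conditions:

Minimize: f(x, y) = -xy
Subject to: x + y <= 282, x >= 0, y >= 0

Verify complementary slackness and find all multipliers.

Problem: min -xy s.t. x + y <= 282 (multiplier lambda), x >= 0 (mu_x), y >= 0 (mu_y)
KKT stationarity: -y + lambda - mu_x = 0, -x + lambda - mu_y = 0, with lambda, mu_x, mu_y >= 0
Complementary slackness: lambda*(x + y - 282) = 0, mu_x*x = 0, mu_y*y = 0
If lambda = 0: y = -mu_x <= 0 and x = -mu_y <= 0 force x = y = 0 with f = 0; but x = y = 141 is feasible with f = -19881 < 0, so this is not the minimum. Hence lambda > 0 and x + y = 282.
Try x > 0, y > 0 (so mu_x = mu_y = 0): y = lambda, x = lambda => x = y = lambda
x + y = 282 => 2*lambda = 282 => lambda = 141
x* = y* = 141 > 0, consistent with mu_x = mu_y = 0.
(Any feasible point with x = 0 or y = 0 has f = 0 > -19881, so the minimum is not on those boundaries.)
min(-xy) = -19881 (i.e. max xy = 19881)
Multipliers: lambda = 141, mu_x = 0, mu_y = 0
Complementary slackness: lambda*(x + y - 282) = 141*(141 + 141 - 282) = 0, mu_x*x = 0*141 = 0, mu_y*y = 0*141 = 0. Satisfied.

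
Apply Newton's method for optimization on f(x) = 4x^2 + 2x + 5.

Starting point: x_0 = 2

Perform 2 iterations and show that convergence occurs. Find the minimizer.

f(x) = 4x^2 + 2x + 5, f'(x) = 8x + (2), f''(x) = 8
Step 1: f'(2) = 18, x_1 = 2 - 18/8 = -1/4
Step 2: f'(-1/4) = 0, x_2 = -1/4 (converged)
Newton's method converges in 1 step for quadratics.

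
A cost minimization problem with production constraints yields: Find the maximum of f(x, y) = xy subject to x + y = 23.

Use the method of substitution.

Substitute y = 23 - x into f(x,y) = xy:
g(x) = x(23 - x) = 23x - x^2
g'(x) = 23 - 2x = 0  =>  x = 23/2
y = 23 - 23/2 = 23/2
Maximum value = (23/2) * (23/2) = 529/4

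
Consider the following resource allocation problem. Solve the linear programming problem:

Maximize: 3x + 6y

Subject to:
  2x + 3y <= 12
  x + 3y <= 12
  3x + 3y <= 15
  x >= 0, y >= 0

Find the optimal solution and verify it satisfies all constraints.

Feasible vertices: (0, 0), (0, 4), (3, 2), (5, 0)
Objective 3x + 6y at each vertex:
  (0, 0): 0
  (0, 4): 24
  (3, 2): 21
  (5, 0): 15
Maximum is 24 at (0, 4).
Verify constraints at (x, y) = (0, 4):
  2*0 + 3*4 = 12 <= 12 (active)
  1*0 + 3*4 = 12 <= 12 (active)
  3*0 + 3*4 = 12 <= 15
  x = 0 >= 0, y = 4 >= 0. All constraints satisfied.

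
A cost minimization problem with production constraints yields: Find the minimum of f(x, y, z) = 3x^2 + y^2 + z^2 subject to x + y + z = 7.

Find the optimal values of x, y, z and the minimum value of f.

Using Lagrange multipliers on f = 3x^2 + y^2 + z^2 with constraint x + y + z = 7:
Conditions: 2*3*x = lambda, 2*1*y = lambda, 2*1*z = lambda
So x = lambda/6, y = lambda/2, z = lambda/2
Substituting into constraint: lambda * (7/6) = 7
lambda = 6
x = 1, y = 3, z = 3
Minimum value = 21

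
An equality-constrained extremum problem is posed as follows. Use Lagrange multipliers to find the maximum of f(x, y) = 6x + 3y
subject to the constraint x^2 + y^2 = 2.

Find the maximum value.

Set up Lagrange conditions: grad f = lambda * grad g
  6 = 2*lambda*x
  3 = 2*lambda*y
From these: x/y = 6/3, so x = 6t, y = 3t for some t.
Substitute into constraint: (6t)^2 + (3t)^2 = 2
  t^2 * 45 = 2
  t = sqrt(2/45)
Maximum = 6*x + 3*y = (6^2 + 3^2)*t = 45 * sqrt(2/45) = sqrt(90)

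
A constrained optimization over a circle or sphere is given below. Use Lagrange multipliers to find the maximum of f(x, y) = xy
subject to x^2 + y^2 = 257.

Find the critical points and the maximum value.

Lagrange conditions: y = 2*lambda*x and x = 2*lambda*y
If x = 0 then y = 0, violating the constraint, so x, y != 0.
Dividing: y/x = x/y => x^2 = y^2 => y = x or y = -x
Constraint: 2x^2 = 257 => x^2 = 257/2 => x = +/-sqrt(257/2)
Critical points: (sqrt(257/2), sqrt(257/2)), (-sqrt(257/2), -sqrt(257/2)), (sqrt(257/2), -sqrt(257/2)), (-sqrt(257/2), sqrt(257/2))
  y = x:  xy = x^2 = 257/2  at (sqrt(257/2), sqrt(257/2)) and (-sqrt(257/2), -sqrt(257/2))
  y = -x: xy = -x^2 = -257/2 at (sqrt(257/2), -sqrt(257/2)) and (-sqrt(257/2), sqrt(257/2))
Maximum xy = 257/2 at (sqrt(257/2), sqrt(257/2)) and (-sqrt(257/2), -sqrt(257/2))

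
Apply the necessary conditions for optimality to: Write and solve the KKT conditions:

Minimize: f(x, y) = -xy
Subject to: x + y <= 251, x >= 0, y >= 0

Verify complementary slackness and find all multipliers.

Problem: min -xy s.t. x + y <= 251 (multiplier lambda), x >= 0 (mu_x), y >= 0 (mu_y)
KKT stationarity: -y + lambda - mu_x = 0, -x + lambda - mu_y = 0, with lambda, mu_x, mu_y >= 0
Complementary slackness: lambda*(x + y - 251) = 0, mu_x*x = 0, mu_y*y = 0
If lambda = 0: y = -mu_x <= 0 and x = -mu_y <= 0 force x = y = 0 with f = 0; but x = y = 251/2 is feasible with f = -63001/4 < 0, so this is not the minimum. Hence lambda > 0 and x + y = 251.
Try x > 0, y > 0 (so mu_x = mu_y = 0): y = lambda, x = lambda => x = y = lambda
x + y = 251 => 2*lambda = 251 => lambda = 251/2
x* = y* = 251/2 > 0, consistent with mu_x = mu_y = 0.
(Any feasible point with x = 0 or y = 0 has f = 0 > -63001/4, so the minimum is not on those boundaries.)
min(-xy) = -63001/4 (i.e. max xy = 63001/4)
Multipliers: lambda = 251/2, mu_x = 0, mu_y = 0
Complementary slackness: lambda*(x + y - 251) = 251/2*(251/2 + 251/2 - 251) = 0, mu_x*x = 0*251/2 = 0, mu_y*y = 0*251/2 = 0. Satisfied.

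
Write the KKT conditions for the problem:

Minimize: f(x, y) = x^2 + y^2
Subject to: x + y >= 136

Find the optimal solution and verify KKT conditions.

KKT conditions for min x^2 + y^2 s.t. x + y >= 136:
Stationarity: 2x = mu, 2y = mu
So x = y = mu/2.
Complementary slackness: mu*(x + y - 136) = 0
Primal feasibility: x + y >= 136; dual feasibility: mu >= 0
If mu = 0 then x = y = 0, but 0 + 0 < 136 is infeasible, so the constraint is active.
Constraint active: x + y = 2*(mu/2) = 136 => mu = 136
x = y = 68, f = 9248
Verify: stationarity 2*68 = 136 = mu; primal 68 + 68 = 136 >= 136; dual mu = 136 >= 0; complementary slackness 136*(136 - 136) = 0. All KKT conditions hold.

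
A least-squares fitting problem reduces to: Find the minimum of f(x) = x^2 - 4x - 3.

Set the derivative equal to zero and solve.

f(x) = x^2 - 4x - 3
f'(x) = 2x + (-4) = 0
x = 4/2 = 2
f(2) = -7
Since f''(x) = 2 > 0, this is a minimum.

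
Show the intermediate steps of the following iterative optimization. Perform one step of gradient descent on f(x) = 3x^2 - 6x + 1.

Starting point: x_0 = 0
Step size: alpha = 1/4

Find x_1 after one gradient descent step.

f(x) = 3x^2 - 6x + 1
f'(x) = 6x - 6
f'(0) = 6*0 + (-6) = -6
x_1 = x_0 - alpha * f'(x_0) = 0 - 1/4 * -6 = 3/2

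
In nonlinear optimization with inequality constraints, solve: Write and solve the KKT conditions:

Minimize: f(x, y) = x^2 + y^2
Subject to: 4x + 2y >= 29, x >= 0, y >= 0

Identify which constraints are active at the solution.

KKT conditions for min x^2 + y^2 s.t. 4x + 2y >= 29, x >= 0, y >= 0:
Stationarity: 2x = mu*4 + mu_x, 2y = mu*2 + mu_y, with mu, mu_x, mu_y >= 0
Complementary slackness: mu*(4x + 2y - 29) = 0, mu_x*x = 0, mu_y*y = 0
(0, 0) is infeasible (4*0 + 2*0 < 29), so if mu = 0 stationarity would force x = mu_x/2 >= 0, y = mu_y/2 >= 0 with mu_x*x = mu_y*y = 0, i.e. x = y = 0: contradiction. Hence mu > 0 and 4x + 2y = 29 is active.
Try x > 0, y > 0 (so mu_x = mu_y = 0): x = 4*mu/2, y = 2*mu/2
Substitute: 4*(4*mu/2) + 2*(2*mu/2) = 29
  mu*20/2 = 29 => mu = 29/10
x* = 29/5 > 0, y* = 29/10 > 0, consistent with mu_x = mu_y = 0.
f is convex and the constraints are linear, so this KKT point is the global minimum.
f* = 841/20
Active constraints: 4x + 2y >= 29 (holds with equality, mu = 29/10 > 0); x >= 0 and y >= 0 are inactive (mu_x = mu_y = 0).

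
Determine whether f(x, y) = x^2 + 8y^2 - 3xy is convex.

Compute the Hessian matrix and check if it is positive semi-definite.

f(x,y) = x^2 + 8y^2 - 3xy
Hessian H = [[2, -3], [-3, 16]]
trace(H) = 18, det(H) = 23
Eigenvalues: (18 +/- sqrt(232)) / 2 = 16.62, 1.384
Since both eigenvalues > 0, f is convex.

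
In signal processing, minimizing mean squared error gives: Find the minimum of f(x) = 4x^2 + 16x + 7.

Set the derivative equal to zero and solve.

f(x) = 4x^2 + 16x + 7
f'(x) = 8x + (16) = 0
x = -16/8 = -2
f(-2) = -9
Since f''(x) = 8 > 0, this is a minimum.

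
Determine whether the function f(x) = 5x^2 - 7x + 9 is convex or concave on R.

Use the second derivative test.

f(x) = 5x^2 - 7x + 9
f'(x) = 10x - 7
f''(x) = 10
Since f''(x) = 10 > 0 for all x, f is convex on R.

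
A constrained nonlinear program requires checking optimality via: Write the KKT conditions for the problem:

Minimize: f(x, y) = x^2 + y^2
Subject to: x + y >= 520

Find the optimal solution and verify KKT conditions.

KKT conditions for min x^2 + y^2 s.t. x + y >= 520:
Stationarity: 2x = mu, 2y = mu
So x = y = mu/2.
Complementary slackness: mu*(x + y - 520) = 0
Primal feasibility: x + y >= 520; dual feasibility: mu >= 0
If mu = 0 then x = y = 0, but 0 + 0 < 520 is infeasible, so the constraint is active.
Constraint active: x + y = 2*(mu/2) = 520 => mu = 520
x = y = 260, f = 135200
Verify: stationarity 2*260 = 520 = mu; primal 260 + 260 = 520 >= 520; dual mu = 520 >= 0; complementary slackness 520*(520 - 520) = 0. All KKT conditions hold.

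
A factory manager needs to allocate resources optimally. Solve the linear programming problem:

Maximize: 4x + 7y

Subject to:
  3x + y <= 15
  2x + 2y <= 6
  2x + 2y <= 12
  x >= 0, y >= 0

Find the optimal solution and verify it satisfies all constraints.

Feasible vertices: (0, 0), (0, 3), (3, 0)
Objective 4x + 7y at each vertex:
  (0, 0): 0
  (0, 3): 21
  (3, 0): 12
Maximum is 21 at (0, 3).
Verify constraints at (x, y) = (0, 3):
  3*0 + 1*3 = 3 <= 15
  2*0 + 2*3 = 6 <= 6 (active)
  2*0 + 2*3 = 6 <= 12
  x = 0 >= 0, y = 3 >= 0. All constraints satisfied.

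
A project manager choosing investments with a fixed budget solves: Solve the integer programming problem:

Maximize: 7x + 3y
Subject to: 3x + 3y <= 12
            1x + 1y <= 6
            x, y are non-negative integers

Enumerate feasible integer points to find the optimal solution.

Constraint 1: 3x + 3y <= 12
Constraint 2: 1x + 1y <= 6
Feasible x range (need y >= 0): 0 <= x <= min(12/3, 6/1) => x in {0, ..., 4}.
Enumerate feasible integer points row by row (the coefficient of y is 3 > 0, so for each x the largest feasible y gives the best value):
  x = 0: y <= min((12 - 3*0)/3, (6 - 1*0)/1) => y in {0, ..., 4}; best 7*0 + 3*4 = 12
  x = 1: y <= min((12 - 3*1)/3, (6 - 1*1)/1) => y in {0, ..., 3}; best 7*1 + 3*3 = 16
  x = 2: y <= min((12 - 3*2)/3, (6 - 1*2)/1) => y in {0, ..., 2}; best 7*2 + 3*2 = 20
  x = 3: y <= min((12 - 3*3)/3, (6 - 1*3)/1) => y in {0, ..., 1}; best 7*3 + 3*1 = 24
  x = 4: y <= min((12 - 3*4)/3, (6 - 1*4)/1) => y in {0}; best 7*4 + 3*0 = 28
The maximum 7x + 3y = 28 is achieved at x = 4, y = 0.
Check: 3*4 + 3*0 = 12 <= 12 and 1*4 + 1*0 = 4 <= 6.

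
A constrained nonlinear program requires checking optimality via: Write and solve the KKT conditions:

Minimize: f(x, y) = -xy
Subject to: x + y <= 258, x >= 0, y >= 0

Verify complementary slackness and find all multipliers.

Problem: min -xy s.t. x + y <= 258 (multiplier lambda), x >= 0 (mu_x), y >= 0 (mu_y)
KKT stationarity: -y + lambda - mu_x = 0, -x + lambda - mu_y = 0, with lambda, mu_x, mu_y >= 0
Complementary slackness: lambda*(x + y - 258) = 0, mu_x*x = 0, mu_y*y = 0
If lambda = 0: y = -mu_x <= 0 and x = -mu_y <= 0 force x = y = 0 with f = 0; but x = y = 129 is feasible with f = -16641 < 0, so this is not the minimum. Hence lambda > 0 and x + y = 258.
Try x > 0, y > 0 (so mu_x = mu_y = 0): y = lambda, x = lambda => x = y = lambda
x + y = 258 => 2*lambda = 258 => lambda = 129
x* = y* = 129 > 0, consistent with mu_x = mu_y = 0.
(Any feasible point with x = 0 or y = 0 has f = 0 > -16641, so the minimum is not on those boundaries.)
min(-xy) = -16641 (i.e. max xy = 16641)
Multipliers: lambda = 129, mu_x = 0, mu_y = 0
Complementary slackness: lambda*(x + y - 258) = 129*(129 + 129 - 258) = 0, mu_x*x = 0*129 = 0, mu_y*y = 0*129 = 0. Satisfied.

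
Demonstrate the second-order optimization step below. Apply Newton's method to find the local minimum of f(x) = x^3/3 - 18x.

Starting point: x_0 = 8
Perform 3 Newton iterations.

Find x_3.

f(x) = x^3/3 - 18x
f'(x) = x^2 - 18, f''(x) = 2x
Newton update: x_{n+1} = x_n - (x_n^2 - 18)/(2*x_n)
Step 1: x_0 = 8, f'=46, f''=16, x_1 = 41/8
Step 2: x_1 = 41/8, f'=529/64, f''=41/4, x_2 = 2833/656
Step 3: x_2 = 2833/656, f'=279841/430336, f''=2833/328, x_3 = 15771937/3716896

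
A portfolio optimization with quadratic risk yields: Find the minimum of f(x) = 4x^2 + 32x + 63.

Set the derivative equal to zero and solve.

f(x) = 4x^2 + 32x + 63
f'(x) = 8x + (32) = 0
x = -32/8 = -4
f(-4) = -1
Since f''(x) = 8 > 0, this is a minimum.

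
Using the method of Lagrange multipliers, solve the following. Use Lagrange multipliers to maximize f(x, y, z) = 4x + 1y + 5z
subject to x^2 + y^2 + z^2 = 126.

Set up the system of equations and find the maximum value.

Lagrange conditions: 4 = 2*lambda*x, 1 = 2*lambda*y, 5 = 2*lambda*z
So x:4 = y:1 = z:5, i.e. x = 4t, y = 1t, z = 5t
Constraint: t^2*(4^2 + 1^2 + 5^2) = 126
  t^2 * 42 = 126  =>  t = sqrt(3)
Maximum = 4*4t + 1*1t + 5*5t = 42*sqrt(3) = sqrt(5292)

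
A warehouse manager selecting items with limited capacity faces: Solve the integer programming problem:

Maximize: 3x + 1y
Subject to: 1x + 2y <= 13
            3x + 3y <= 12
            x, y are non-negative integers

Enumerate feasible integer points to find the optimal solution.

Constraint 1: 1x + 2y <= 13
Constraint 2: 3x + 3y <= 12
Feasible x range (need y >= 0): 0 <= x <= min(13/1, 12/3) => x in {0, ..., 4}.
Enumerate feasible integer points row by row (the coefficient of y is 1 > 0, so for each x the largest feasible y gives the best value):
  x = 0: y <= min((13 - 1*0)/2, (12 - 3*0)/3) => y in {0, ..., 4}; best 3*0 + 1*4 = 4
  x = 1: y <= min((13 - 1*1)/2, (12 - 3*1)/3) => y in {0, ..., 3}; best 3*1 + 1*3 = 6
  x = 2: y <= min((13 - 1*2)/2, (12 - 3*2)/3) => y in {0, ..., 2}; best 3*2 + 1*2 = 8
  x = 3: y <= min((13 - 1*3)/2, (12 - 3*3)/3) => y in {0, ..., 1}; best 3*3 + 1*1 = 10
  x = 4: y <= min((13 - 1*4)/2, (12 - 3*4)/3) => y in {0}; best 3*4 + 1*0 = 12
The maximum 3x + 1y = 12 is achieved at x = 4, y = 0.
Check: 1*4 + 2*0 = 4 <= 13 and 3*4 + 3*0 = 12 <= 12.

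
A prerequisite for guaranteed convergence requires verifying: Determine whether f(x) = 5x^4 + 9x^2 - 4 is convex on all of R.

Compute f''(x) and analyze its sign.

f(x) = 5x^4 + 9x^2 - 4
f'(x) = 20x^3 + 18x
f''(x) = 60x^2 + 18
f''(x) = 60x^2 + 18 >= 18 > 0 for all x
Therefore, f is convex on R.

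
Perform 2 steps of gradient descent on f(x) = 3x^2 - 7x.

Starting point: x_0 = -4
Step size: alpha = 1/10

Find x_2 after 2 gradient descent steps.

f(x) = 3x^2 - 7x, f'(x) = 6x + (-7)
Step 1: f'(-4) = -31, x_1 = -4 - 1/10 * -31 = -9/10
Step 2: f'(-9/10) = -62/5, x_2 = -9/10 - 1/10 * -62/5 = 17/50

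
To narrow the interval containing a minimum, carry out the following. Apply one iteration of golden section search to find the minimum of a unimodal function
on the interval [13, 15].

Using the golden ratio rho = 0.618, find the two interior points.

Golden section search on [13, 15].
Golden ratio rho = 0.618 (approx).
Interior points:
  x_1 = 13 + (1-0.618)*2 = 13.7640
  x_2 = 13 + 0.618*2 = 14.2360
Compare f(x_1) and f(x_2) to determine which subinterval to keep.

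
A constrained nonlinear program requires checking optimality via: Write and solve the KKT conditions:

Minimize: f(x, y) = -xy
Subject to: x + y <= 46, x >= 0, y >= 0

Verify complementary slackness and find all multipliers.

Problem: min -xy s.t. x + y <= 46 (multiplier lambda), x >= 0 (mu_x), y >= 0 (mu_y)
KKT stationarity: -y + lambda - mu_x = 0, -x + lambda - mu_y = 0, with lambda, mu_x, mu_y >= 0
Complementary slackness: lambda*(x + y - 46) = 0, mu_x*x = 0, mu_y*y = 0
If lambda = 0: y = -mu_x <= 0 and x = -mu_y <= 0 force x = y = 0 with f = 0; but x = y = 23 is feasible with f = -529 < 0, so this is not the minimum. Hence lambda > 0 and x + y = 46.
Try x > 0, y > 0 (so mu_x = mu_y = 0): y = lambda, x = lambda => x = y = lambda
x + y = 46 => 2*lambda = 46 => lambda = 23
x* = y* = 23 > 0, consistent with mu_x = mu_y = 0.
(Any feasible point with x = 0 or y = 0 has f = 0 > -529, so the minimum is not on those boundaries.)
min(-xy) = -529 (i.e. max xy = 529)
Multipliers: lambda = 23, mu_x = 0, mu_y = 0
Complementary slackness: lambda*(x + y - 46) = 23*(23 + 23 - 46) = 0, mu_x*x = 0*23 = 0, mu_y*y = 0*23 = 0. Satisfied.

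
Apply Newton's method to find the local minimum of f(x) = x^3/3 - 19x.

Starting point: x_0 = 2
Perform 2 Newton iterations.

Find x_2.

f(x) = x^3/3 - 19x
f'(x) = x^2 - 19, f''(x) = 2x
Newton update: x_{n+1} = x_n - (x_n^2 - 19)/(2*x_n)
Step 1: x_0 = 2, f'=-15, f''=4, x_1 = 23/4
Step 2: x_1 = 23/4, f'=225/16, f''=23/2, x_2 = 833/184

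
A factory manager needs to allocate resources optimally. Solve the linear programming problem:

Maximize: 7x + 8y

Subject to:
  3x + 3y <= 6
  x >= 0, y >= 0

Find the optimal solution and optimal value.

The feasible region has vertices at [(0, 0), (2, 0), (0, 2)].
Checking objective 7x + 8y at each vertex:
  (0, 0): 7*0 + 8*0 = 0
  (2, 0): 7*2 + 8*0 = 14
  (0, 2): 7*0 + 8*2 = 16
Maximum is 16 at (0, 2).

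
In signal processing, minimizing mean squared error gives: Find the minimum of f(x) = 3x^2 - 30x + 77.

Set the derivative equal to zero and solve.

f(x) = 3x^2 - 30x + 77
f'(x) = 6x + (-30) = 0
x = 30/6 = 5
f(5) = 2
Since f''(x) = 6 > 0, this is a minimum.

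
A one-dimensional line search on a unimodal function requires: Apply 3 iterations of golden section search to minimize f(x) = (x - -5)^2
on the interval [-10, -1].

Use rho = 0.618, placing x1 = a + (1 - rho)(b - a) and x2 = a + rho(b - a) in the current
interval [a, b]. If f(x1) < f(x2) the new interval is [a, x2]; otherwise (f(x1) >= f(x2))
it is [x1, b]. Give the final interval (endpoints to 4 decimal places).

Golden section search for min of f(x) = (x - -5)^2 on [-10, -1].
Each step: x1 = a + (1 - rho)(b - a), x2 = a + rho(b - a); if f(x1) < f(x2) keep [a, x2], otherwise keep [x1, b].
Step 1: [-10.0000, -1.0000], x1=-6.5620 (f=2.4398), x2=-4.4380 (f=0.3158); f(x1) > f(x2) => keep [-6.5620, -1.0000]
Step 2: [-6.5620, -1.0000], x1=-4.4373 (f=0.3166), x2=-3.1247 (f=3.5168); f(x1) < f(x2) => keep [-6.5620, -3.1247]
Step 3: [-6.5620, -3.1247], x1=-5.2489 (f=0.0620), x2=-4.4377 (f=0.3161); f(x1) < f(x2) => keep [-6.5620, -4.4377]
Final interval: [-6.5620, -4.4377]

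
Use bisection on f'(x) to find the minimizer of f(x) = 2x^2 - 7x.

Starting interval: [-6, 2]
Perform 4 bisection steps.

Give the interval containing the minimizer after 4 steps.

Finding critical point of f(x) = 2x^2 - 7x using bisection on f'(x) = 4x + -7.
f'(x) = 0 when x = 7/4.
Starting interval: [-6, 2]
Step 1: mid = -2, f'(mid) = -15, new interval = [-2, 2]
Step 2: mid = 0, f'(mid) = -7, new interval = [0, 2]
Step 3: mid = 1, f'(mid) = -3, new interval = [1, 2]
Step 4: mid = 3/2, f'(mid) = -1, new interval = [3/2, 2]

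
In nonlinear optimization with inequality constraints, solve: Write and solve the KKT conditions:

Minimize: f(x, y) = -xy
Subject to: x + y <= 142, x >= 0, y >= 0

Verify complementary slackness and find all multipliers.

Problem: min -xy s.t. x + y <= 142 (multiplier lambda), x >= 0 (mu_x), y >= 0 (mu_y)
KKT stationarity: -y + lambda - mu_x = 0, -x + lambda - mu_y = 0, with lambda, mu_x, mu_y >= 0
Complementary slackness: lambda*(x + y - 142) = 0, mu_x*x = 0, mu_y*y = 0
If lambda = 0: y = -mu_x <= 0 and x = -mu_y <= 0 force x = y = 0 with f = 0; but x = y = 71 is feasible with f = -5041 < 0, so this is not the minimum. Hence lambda > 0 and x + y = 142.
Try x > 0, y > 0 (so mu_x = mu_y = 0): y = lambda, x = lambda => x = y = lambda
x + y = 142 => 2*lambda = 142 => lambda = 71
x* = y* = 71 > 0, consistent with mu_x = mu_y = 0.
(Any feasible point with x = 0 or y = 0 has f = 0 > -5041, so the minimum is not on those boundaries.)
min(-xy) = -5041 (i.e. max xy = 5041)
Multipliers: lambda = 71, mu_x = 0, mu_y = 0
Complementary slackness: lambda*(x + y - 142) = 71*(71 + 71 - 142) = 0, mu_x*x = 0*71 = 0, mu_y*y = 0*71 = 0. Satisfied.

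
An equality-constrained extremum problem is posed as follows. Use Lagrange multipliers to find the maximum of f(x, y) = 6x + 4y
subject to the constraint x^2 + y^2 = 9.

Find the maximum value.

Set up Lagrange conditions: grad f = lambda * grad g
  6 = 2*lambda*x
  4 = 2*lambda*y
From these: x/y = 6/4, so x = 6t, y = 4t for some t.
Substitute into constraint: (6t)^2 + (4t)^2 = 9
  t^2 * 52 = 9
  t = sqrt(9/52)
Maximum = 6*x + 4*y = (6^2 + 4^2)*t = 52 * sqrt(9/52) = sqrt(468)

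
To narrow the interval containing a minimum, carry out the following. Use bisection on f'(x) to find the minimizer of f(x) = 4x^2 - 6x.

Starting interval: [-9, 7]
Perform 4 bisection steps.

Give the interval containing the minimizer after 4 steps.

Finding critical point of f(x) = 4x^2 - 6x using bisection on f'(x) = 8x + -6.
f'(x) = 0 when x = 3/4.
Starting interval: [-9, 7]
Step 1: mid = -1, f'(mid) = -14, new interval = [-1, 7]
Step 2: mid = 3, f'(mid) = 18, new interval = [-1, 3]
Step 3: mid = 1, f'(mid) = 2, new interval = [-1, 1]
Step 4: mid = 0, f'(mid) = -6, new interval = [0, 1]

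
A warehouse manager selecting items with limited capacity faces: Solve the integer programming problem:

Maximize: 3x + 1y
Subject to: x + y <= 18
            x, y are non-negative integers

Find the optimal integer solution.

Objective: 3x + 1y, constraint: x + y <= 18
Coefficient of x is 3 >= coefficient of y is 1, so allocate the entire budget to x.
Optimal: x = 18, y = 0, value = 54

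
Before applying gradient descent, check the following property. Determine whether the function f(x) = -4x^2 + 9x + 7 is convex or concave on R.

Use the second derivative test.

f(x) = -4x^2 + 9x + 7
f'(x) = -8x + 9
f''(x) = -8
Since f''(x) = -8 < 0 for all x, f is concave on R.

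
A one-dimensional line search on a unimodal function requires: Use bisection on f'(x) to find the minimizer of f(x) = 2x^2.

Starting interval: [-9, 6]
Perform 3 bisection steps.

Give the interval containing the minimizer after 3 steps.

Finding critical point of f(x) = 2x^2 using bisection on f'(x) = 4x + 0.
f'(x) = 0 when x = 0.
Starting interval: [-9, 6]
Step 1: mid = -3/2, f'(mid) = -6, new interval = [-3/2, 6]
Step 2: mid = 9/4, f'(mid) = 9, new interval = [-3/2, 9/4]
Step 3: mid = 3/8, f'(mid) = 3/2, new interval = [-3/2, 3/8]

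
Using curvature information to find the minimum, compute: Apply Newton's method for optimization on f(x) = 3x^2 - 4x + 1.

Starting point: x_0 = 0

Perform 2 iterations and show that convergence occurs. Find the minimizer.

f(x) = 3x^2 - 4x + 1, f'(x) = 6x + (-4), f''(x) = 6
Step 1: f'(0) = -4, x_1 = 0 - -4/6 = 2/3
Step 2: f'(2/3) = 0, x_2 = 2/3 (converged)
Newton's method converges in 1 step for quadratics.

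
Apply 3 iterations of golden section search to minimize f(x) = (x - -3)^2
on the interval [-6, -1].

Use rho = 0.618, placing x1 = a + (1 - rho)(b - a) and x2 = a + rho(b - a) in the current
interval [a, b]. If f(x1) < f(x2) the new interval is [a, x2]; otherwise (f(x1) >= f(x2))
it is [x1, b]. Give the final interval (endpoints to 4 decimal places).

Golden section search for min of f(x) = (x - -3)^2 on [-6, -1].
Each step: x1 = a + (1 - rho)(b - a), x2 = a + rho(b - a); if f(x1) < f(x2) keep [a, x2], otherwise keep [x1, b].
Step 1: [-6.0000, -1.0000], x1=-4.0900 (f=1.1881), x2=-2.9100 (f=0.0081); f(x1) > f(x2) => keep [-4.0900, -1.0000]
Step 2: [-4.0900, -1.0000], x1=-2.9096 (f=0.0082), x2=-2.1804 (f=0.6718); f(x1) < f(x2) => keep [-4.0900, -2.1804]
Step 3: [-4.0900, -2.1804], x1=-3.3605 (f=0.1300), x2=-2.9099 (f=0.0081); f(x1) > f(x2) => keep [-3.3605, -2.1804]
Final interval: [-3.3605, -2.1804]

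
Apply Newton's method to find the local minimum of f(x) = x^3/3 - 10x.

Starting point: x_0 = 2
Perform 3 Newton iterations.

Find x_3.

f(x) = x^3/3 - 10x
f'(x) = x^2 - 10, f''(x) = 2x
Newton update: x_{n+1} = x_n - (x_n^2 - 10)/(2*x_n)
Step 1: x_0 = 2, f'=-6, f''=4, x_1 = 7/2
Step 2: x_1 = 7/2, f'=9/4, f''=7, x_2 = 89/28
Step 3: x_2 = 89/28, f'=81/784, f''=89/14, x_3 = 15761/4984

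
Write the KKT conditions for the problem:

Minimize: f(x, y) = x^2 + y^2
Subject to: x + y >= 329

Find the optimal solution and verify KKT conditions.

KKT conditions for min x^2 + y^2 s.t. x + y >= 329:
Stationarity: 2x = mu, 2y = mu
So x = y = mu/2.
Complementary slackness: mu*(x + y - 329) = 0
Primal feasibility: x + y >= 329; dual feasibility: mu >= 0
If mu = 0 then x = y = 0, but 0 + 0 < 329 is infeasible, so the constraint is active.
Constraint active: x + y = 2*(mu/2) = 329 => mu = 329
x = y = 329/2, f = 108241/2
Verify: stationarity 2*(329/2) = 329 = mu; primal 329/2 + 329/2 = 329 >= 329; dual mu = 329 >= 0; complementary slackness 329*(329 - 329) = 0. All KKT conditions hold.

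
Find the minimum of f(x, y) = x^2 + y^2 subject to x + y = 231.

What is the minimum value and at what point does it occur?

Substitute y = 231 - x into f(x,y) = x^2 + y^2:
g(x) = x^2 + (231 - x)^2 = 2x^2 - 462x + 53361
g'(x) = 4x - 462 = 0  =>  x = 231/2
y = 231 - 231/2 = 231/2
Minimum value = (231/2)^2 + (231/2)^2 = 53361/2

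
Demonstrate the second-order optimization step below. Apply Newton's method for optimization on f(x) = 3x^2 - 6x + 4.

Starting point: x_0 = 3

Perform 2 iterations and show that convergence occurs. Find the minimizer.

f(x) = 3x^2 - 6x + 4, f'(x) = 6x + (-6), f''(x) = 6
Step 1: f'(3) = 12, x_1 = 3 - 12/6 = 1
Step 2: f'(1) = 0, x_2 = 1 (converged)
Newton's method converges in 1 step for quadratics.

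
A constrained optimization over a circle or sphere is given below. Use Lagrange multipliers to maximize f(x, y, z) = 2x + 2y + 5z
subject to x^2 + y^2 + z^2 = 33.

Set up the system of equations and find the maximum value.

Lagrange conditions: 2 = 2*lambda*x, 2 = 2*lambda*y, 5 = 2*lambda*z
So x:2 = y:2 = z:5, i.e. x = 2t, y = 2t, z = 5t
Constraint: t^2*(2^2 + 2^2 + 5^2) = 33
  t^2 * 33 = 33  =>  t = sqrt(1)
Maximum = 2*2t + 2*2t + 5*5t = 33*sqrt(1) = 33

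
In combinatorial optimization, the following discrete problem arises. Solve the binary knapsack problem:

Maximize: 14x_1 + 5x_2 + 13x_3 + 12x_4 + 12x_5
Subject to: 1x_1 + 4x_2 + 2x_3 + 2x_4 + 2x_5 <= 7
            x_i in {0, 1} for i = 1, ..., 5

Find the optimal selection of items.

Items: item 1 (v=14, w=1), item 2 (v=5, w=4), item 3 (v=13, w=2), item 4 (v=12, w=2), item 5 (v=12, w=2)
Capacity: 7
Checking all 32 subsets (w = total weight, v = total value):
  {}: w = 0, v = 0
  {1}: w = 1, v = 14
  {2}: w = 4, v = 5
  {3}: w = 2, v = 13
  {4}: w = 2, v = 12
  {5}: w = 2, v = 12
  {1, 2}: w = 5, v = 19
  {1, 3}: w = 3, v = 27
  {1, 4}: w = 3, v = 26
  {1, 5}: w = 3, v = 26
  {2, 3}: w = 6, v = 18
  {2, 4}: w = 6, v = 17
  {2, 5}: w = 6, v = 17
  {3, 4}: w = 4, v = 25
  {3, 5}: w = 4, v = 25
  {4, 5}: w = 4, v = 24
  {1, 2, 3}: w = 7, v = 32
  {1, 2, 4}: w = 7, v = 31
  {1, 2, 5}: w = 7, v = 31
  {1, 3, 4}: w = 5, v = 39
  {1, 3, 5}: w = 5, v = 39
  {1, 4, 5}: w = 5, v = 38
  {2, 3, 4}: w = 8 > 7, infeasible
  {2, 3, 5}: w = 8 > 7, infeasible
  {2, 4, 5}: w = 8 > 7, infeasible
  {3, 4, 5}: w = 6, v = 37
  {1, 2, 3, 4}: w = 9 > 7, infeasible
  {1, 2, 3, 5}: w = 9 > 7, infeasible
  {1, 2, 4, 5}: w = 9 > 7, infeasible
  {1, 3, 4, 5}: w = 7, v = 51
  {2, 3, 4, 5}: w = 10 > 7, infeasible
  {1, 2, 3, 4, 5}: w = 11 > 7, infeasible
Best feasible subset: items [1, 3, 4, 5]
Total weight: 7 <= 7, total value: 51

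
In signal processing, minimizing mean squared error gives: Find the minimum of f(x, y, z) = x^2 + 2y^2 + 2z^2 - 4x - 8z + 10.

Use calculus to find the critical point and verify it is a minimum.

f(x,y,z) = x^2 + 2y^2 + 2z^2 - 4x - 8z + 10
df/dx = 2x + (-4) = 0 => x = 2
df/dy = 4y + (0) = 0 => y = 0
df/dz = 4z + (-8) = 0 => z = 2
f(2,0,2) = 1*(2)^2 + 2*(0)^2 + 2*(2)^2 + -4*(2) + -8*(2) + 10 = -2
Hessian is diagonal with entries 2, 4, 4 > 0, confirmed minimum.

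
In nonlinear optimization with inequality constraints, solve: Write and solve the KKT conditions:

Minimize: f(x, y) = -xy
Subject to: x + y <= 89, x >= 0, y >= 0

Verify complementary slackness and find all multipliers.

Problem: min -xy s.t. x + y <= 89 (multiplier lambda), x >= 0 (mu_x), y >= 0 (mu_y)
KKT stationarity: -y + lambda - mu_x = 0, -x + lambda - mu_y = 0, with lambda, mu_x, mu_y >= 0
Complementary slackness: lambda*(x + y - 89) = 0, mu_x*x = 0, mu_y*y = 0
If lambda = 0: y = -mu_x <= 0 and x = -mu_y <= 0 force x = y = 0 with f = 0; but x = y = 89/2 is feasible with f = -7921/4 < 0, so this is not the minimum. Hence lambda > 0 and x + y = 89.
Try x > 0, y > 0 (so mu_x = mu_y = 0): y = lambda, x = lambda => x = y = lambda
x + y = 89 => 2*lambda = 89 => lambda = 89/2
x* = y* = 89/2 > 0, consistent with mu_x = mu_y = 0.
(Any feasible point with x = 0 or y = 0 has f = 0 > -7921/4, so the minimum is not on those boundaries.)
min(-xy) = -7921/4 (i.e. max xy = 7921/4)
Multipliers: lambda = 89/2, mu_x = 0, mu_y = 0
Complementary slackness: lambda*(x + y - 89) = 89/2*(89/2 + 89/2 - 89) = 0, mu_x*x = 0*89/2 = 0, mu_y*y = 0*89/2 = 0. Satisfied.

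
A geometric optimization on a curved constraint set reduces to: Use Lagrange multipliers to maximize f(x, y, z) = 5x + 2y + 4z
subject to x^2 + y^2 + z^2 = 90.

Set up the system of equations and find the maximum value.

Lagrange conditions: 5 = 2*lambda*x, 2 = 2*lambda*y, 4 = 2*lambda*z
So x:5 = y:2 = z:4, i.e. x = 5t, y = 2t, z = 4t
Constraint: t^2*(5^2 + 2^2 + 4^2) = 90
  t^2 * 45 = 90  =>  t = sqrt(2)
Maximum = 5*5t + 2*2t + 4*4t = 45*sqrt(2) = sqrt(4050)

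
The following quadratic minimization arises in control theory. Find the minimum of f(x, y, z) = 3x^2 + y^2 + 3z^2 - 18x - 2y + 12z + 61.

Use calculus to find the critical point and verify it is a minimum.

f(x,y,z) = 3x^2 + y^2 + 3z^2 - 18x - 2y + 12z + 61
df/dx = 6x + (-18) = 0 => x = 3
df/dy = 2y + (-2) = 0 => y = 1
df/dz = 6z + (12) = 0 => z = -2
f(3,1,-2) = 3*(3)^2 + 1*(1)^2 + 3*(-2)^2 + -18*(3) + -2*(1) + 12*(-2) + 61 = 21
Hessian is diagonal with entries 6, 2, 6 > 0, confirmed minimum.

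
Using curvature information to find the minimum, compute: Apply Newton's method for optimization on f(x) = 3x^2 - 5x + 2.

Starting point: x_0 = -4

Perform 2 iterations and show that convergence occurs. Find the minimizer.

f(x) = 3x^2 - 5x + 2, f'(x) = 6x + (-5), f''(x) = 6
Step 1: f'(-4) = -29, x_1 = -4 - -29/6 = 5/6
Step 2: f'(5/6) = 0, x_2 = 5/6 (converged)
Newton's method converges in 1 step for quadratics.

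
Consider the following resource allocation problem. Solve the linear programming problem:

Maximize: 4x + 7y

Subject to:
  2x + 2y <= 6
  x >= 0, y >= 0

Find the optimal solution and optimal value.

The feasible region has vertices at [(0, 0), (3, 0), (0, 3)].
Checking objective 4x + 7y at each vertex:
  (0, 0): 4*0 + 7*0 = 0
  (3, 0): 4*3 + 7*0 = 12
  (0, 3): 4*0 + 7*3 = 21
Maximum is 21 at (0, 3).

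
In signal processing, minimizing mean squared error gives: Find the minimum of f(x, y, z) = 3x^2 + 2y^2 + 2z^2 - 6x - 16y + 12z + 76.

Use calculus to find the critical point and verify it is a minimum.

f(x,y,z) = 3x^2 + 2y^2 + 2z^2 - 6x - 16y + 12z + 76
df/dx = 6x + (-6) = 0 => x = 1
df/dy = 4y + (-16) = 0 => y = 4
df/dz = 4z + (12) = 0 => z = -3
f(1,4,-3) = 3*(1)^2 + 2*(4)^2 + 2*(-3)^2 + -6*(1) + -16*(4) + 12*(-3) + 76 = 23
Hessian is diagonal with entries 6, 4, 4 > 0, confirmed minimum.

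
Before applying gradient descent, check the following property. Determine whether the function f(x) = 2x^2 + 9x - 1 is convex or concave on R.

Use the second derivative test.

f(x) = 2x^2 + 9x - 1
f'(x) = 4x + 9
f''(x) = 4
Since f''(x) = 4 > 0 for all x, f is convex on R.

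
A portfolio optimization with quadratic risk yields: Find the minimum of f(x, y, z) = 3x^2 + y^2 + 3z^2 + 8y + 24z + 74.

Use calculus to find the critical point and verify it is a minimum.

f(x,y,z) = 3x^2 + y^2 + 3z^2 + 8y + 24z + 74
df/dx = 6x + (0) = 0 => x = 0
df/dy = 2y + (8) = 0 => y = -4
df/dz = 6z + (24) = 0 => z = -4
f(0,-4,-4) = 3*(0)^2 + 1*(-4)^2 + 3*(-4)^2 + 8*(-4) + 24*(-4) + 74 = 10
Hessian is diagonal with entries 6, 2, 6 > 0, confirmed minimum.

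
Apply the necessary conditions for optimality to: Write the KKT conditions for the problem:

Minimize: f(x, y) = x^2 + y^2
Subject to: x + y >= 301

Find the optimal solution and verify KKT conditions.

KKT conditions for min x^2 + y^2 s.t. x + y >= 301:
Stationarity: 2x = mu, 2y = mu
So x = y = mu/2.
Complementary slackness: mu*(x + y - 301) = 0
Primal feasibility: x + y >= 301; dual feasibility: mu >= 0
If mu = 0 then x = y = 0, but 0 + 0 < 301 is infeasible, so the constraint is active.
Constraint active: x + y = 2*(mu/2) = 301 => mu = 301
x = y = 301/2, f = 90601/2
Verify: stationarity 2*(301/2) = 301 = mu; primal 301/2 + 301/2 = 301 >= 301; dual mu = 301 >= 0; complementary slackness 301*(301 - 301) = 0. All KKT conditions hold.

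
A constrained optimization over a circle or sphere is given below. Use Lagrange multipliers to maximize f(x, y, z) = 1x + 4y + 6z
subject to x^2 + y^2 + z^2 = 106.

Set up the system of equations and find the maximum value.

Lagrange conditions: 1 = 2*lambda*x, 4 = 2*lambda*y, 6 = 2*lambda*z
So x:1 = y:4 = z:6, i.e. x = 1t, y = 4t, z = 6t
Constraint: t^2*(1^2 + 4^2 + 6^2) = 106
  t^2 * 53 = 106  =>  t = sqrt(2)
Maximum = 1*1t + 4*4t + 6*6t = 53*sqrt(2) = sqrt(5618)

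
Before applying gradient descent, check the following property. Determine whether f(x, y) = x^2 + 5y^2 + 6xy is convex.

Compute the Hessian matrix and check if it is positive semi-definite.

f(x,y) = x^2 + 5y^2 + 6xy
Hessian H = [[2, 6], [6, 10]]
trace(H) = 12, det(H) = -16
Eigenvalues: (12 +/- sqrt(208)) / 2 = 13.21, -1.211
Since not both eigenvalues positive, f is neither convex nor concave.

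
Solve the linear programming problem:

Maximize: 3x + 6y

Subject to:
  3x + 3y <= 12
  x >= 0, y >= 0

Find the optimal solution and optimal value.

The feasible region has vertices at [(0, 0), (4, 0), (0, 4)].
Checking objective 3x + 6y at each vertex:
  (0, 0): 3*0 + 6*0 = 0
  (4, 0): 3*4 + 6*0 = 12
  (0, 4): 3*0 + 6*4 = 24
Maximum is 24 at (0, 4).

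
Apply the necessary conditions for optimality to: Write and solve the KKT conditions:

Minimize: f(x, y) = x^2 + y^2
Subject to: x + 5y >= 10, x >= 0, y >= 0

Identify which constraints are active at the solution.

KKT conditions for min x^2 + y^2 s.t. 1x + 5y >= 10, x >= 0, y >= 0:
Stationarity: 2x = mu*1 + mu_x, 2y = mu*5 + mu_y, with mu, mu_x, mu_y >= 0
Complementary slackness: mu*(x + 5y - 10) = 0, mu_x*x = 0, mu_y*y = 0
(0, 0) is infeasible (1*0 + 5*0 < 10), so if mu = 0 stationarity would force x = mu_x/2 >= 0, y = mu_y/2 >= 0 with mu_x*x = mu_y*y = 0, i.e. x = y = 0: contradiction. Hence mu > 0 and x + 5y = 10 is active.
Try x > 0, y > 0 (so mu_x = mu_y = 0): x = 1*mu/2, y = 5*mu/2
Substitute: 1*(1*mu/2) + 5*(5*mu/2) = 10
  mu*26/2 = 10 => mu = 10/13
x* = 5/13 > 0, y* = 25/13 > 0, consistent with mu_x = mu_y = 0.
f is convex and the constraints are linear, so this KKT point is the global minimum.
f* = 50/13
Active constraints: x + 5y >= 10 (holds with equality, mu = 10/13 > 0); x >= 0 and y >= 0 are inactive (mu_x = mu_y = 0).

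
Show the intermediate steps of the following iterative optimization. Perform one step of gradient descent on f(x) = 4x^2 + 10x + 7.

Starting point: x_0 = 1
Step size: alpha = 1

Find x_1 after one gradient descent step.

f(x) = 4x^2 + 10x + 7
f'(x) = 8x + 10
f'(1) = 8*1 + (10) = 18
x_1 = x_0 - alpha * f'(x_0) = 1 - 1 * 18 = -17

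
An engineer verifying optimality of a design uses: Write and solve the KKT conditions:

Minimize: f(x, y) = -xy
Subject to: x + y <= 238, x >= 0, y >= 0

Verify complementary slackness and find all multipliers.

Problem: min -xy s.t. x + y <= 238 (multiplier lambda), x >= 0 (mu_x), y >= 0 (mu_y)
KKT stationarity: -y + lambda - mu_x = 0, -x + lambda - mu_y = 0, with lambda, mu_x, mu_y >= 0
Complementary slackness: lambda*(x + y - 238) = 0, mu_x*x = 0, mu_y*y = 0
If lambda = 0: y = -mu_x <= 0 and x = -mu_y <= 0 force x = y = 0 with f = 0; but x = y = 119 is feasible with f = -14161 < 0, so this is not the minimum. Hence lambda > 0 and x + y = 238.
Try x > 0, y > 0 (so mu_x = mu_y = 0): y = lambda, x = lambda => x = y = lambda
x + y = 238 => 2*lambda = 238 => lambda = 119
x* = y* = 119 > 0, consistent with mu_x = mu_y = 0.
(Any feasible point with x = 0 or y = 0 has f = 0 > -14161, so the minimum is not on those boundaries.)
min(-xy) = -14161 (i.e. max xy = 14161)
Multipliers: lambda = 119, mu_x = 0, mu_y = 0
Complementary slackness: lambda*(x + y - 238) = 119*(119 + 119 - 238) = 0, mu_x*x = 0*119 = 0, mu_y*y = 0*119 = 0. Satisfied.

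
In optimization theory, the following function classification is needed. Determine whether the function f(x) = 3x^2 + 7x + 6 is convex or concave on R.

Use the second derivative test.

f(x) = 3x^2 + 7x + 6
f'(x) = 6x + 7
f''(x) = 6
Since f''(x) = 6 > 0 for all x, f is convex on R.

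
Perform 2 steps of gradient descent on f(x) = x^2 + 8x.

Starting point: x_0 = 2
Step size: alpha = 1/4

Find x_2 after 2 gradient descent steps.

f(x) = x^2 + 8x, f'(x) = 2x + (8)
Step 1: f'(2) = 12, x_1 = 2 - 1/4 * 12 = -1
Step 2: f'(-1) = 6, x_2 = -1 - 1/4 * 6 = -5/2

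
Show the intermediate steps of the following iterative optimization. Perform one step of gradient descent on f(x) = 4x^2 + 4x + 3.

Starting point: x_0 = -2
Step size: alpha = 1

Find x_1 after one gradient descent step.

f(x) = 4x^2 + 4x + 3
f'(x) = 8x + 4
f'(-2) = 8*-2 + (4) = -12
x_1 = x_0 - alpha * f'(x_0) = -2 - 1 * -12 = 10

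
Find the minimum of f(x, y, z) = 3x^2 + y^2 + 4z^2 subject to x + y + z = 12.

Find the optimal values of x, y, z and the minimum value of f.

Using Lagrange multipliers on f = 3x^2 + y^2 + 4z^2 with constraint x + y + z = 12:
Conditions: 2*3*x = lambda, 2*1*y = lambda, 2*4*z = lambda
So x = lambda/6, y = lambda/2, z = lambda/8
Substituting into constraint: lambda * (19/24) = 12
lambda = 288/19
x = 48/19, y = 144/19, z = 36/19
Minimum value = 1728/19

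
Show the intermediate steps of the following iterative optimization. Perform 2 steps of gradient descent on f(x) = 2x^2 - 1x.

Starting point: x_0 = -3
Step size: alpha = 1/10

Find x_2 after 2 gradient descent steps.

f(x) = 2x^2 - 1x, f'(x) = 4x + (-1)
Step 1: f'(-3) = -13, x_1 = -3 - 1/10 * -13 = -17/10
Step 2: f'(-17/10) = -39/5, x_2 = -17/10 - 1/10 * -39/5 = -23/25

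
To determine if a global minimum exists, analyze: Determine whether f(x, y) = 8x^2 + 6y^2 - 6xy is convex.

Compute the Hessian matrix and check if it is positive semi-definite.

f(x,y) = 8x^2 + 6y^2 - 6xy
Hessian H = [[16, -6], [-6, 12]]
trace(H) = 28, det(H) = 156
Eigenvalues: (28 +/- sqrt(160)) / 2 = 20.32, 7.675
Since both eigenvalues > 0, f is convex.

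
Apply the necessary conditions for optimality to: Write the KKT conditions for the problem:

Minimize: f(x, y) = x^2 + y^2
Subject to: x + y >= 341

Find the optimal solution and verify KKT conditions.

KKT conditions for min x^2 + y^2 s.t. x + y >= 341:
Stationarity: 2x = mu, 2y = mu
So x = y = mu/2.
Complementary slackness: mu*(x + y - 341) = 0
Primal feasibility: x + y >= 341; dual feasibility: mu >= 0
If mu = 0 then x = y = 0, but 0 + 0 < 341 is infeasible, so the constraint is active.
Constraint active: x + y = 2*(mu/2) = 341 => mu = 341
x = y = 341/2, f = 116281/2
Verify: stationarity 2*(341/2) = 341 = mu; primal 341/2 + 341/2 = 341 >= 341; dual mu = 341 >= 0; complementary slackness 341*(341 - 341) = 0. All KKT conditions hold.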